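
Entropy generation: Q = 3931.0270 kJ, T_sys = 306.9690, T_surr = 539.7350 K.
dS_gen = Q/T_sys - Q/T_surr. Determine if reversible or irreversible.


dS_sys = 3931.0270/306.9690 = 12.8059 kJ/K
dS_surr = -3931.0270/539.7350 = -7.2833 kJ/K
dS_gen = 12.8059 - 7.2833 = 5.5227 kJ/K (irreversible)

dS_gen = 5.5227 kJ/K, irreversible


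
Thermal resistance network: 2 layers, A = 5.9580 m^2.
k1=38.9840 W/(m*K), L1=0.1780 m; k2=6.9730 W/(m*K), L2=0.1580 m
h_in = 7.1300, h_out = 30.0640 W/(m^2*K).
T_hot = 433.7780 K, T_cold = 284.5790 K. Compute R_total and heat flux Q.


R_conv_in = 1/(7.1300*5.9580) = 0.0235
R_1 = 0.1780/(38.9840*5.9580) = 0.0008
R_2 = 0.1580/(6.9730*5.9580) = 0.0038
R_conv_out = 1/(30.0640*5.9580) = 0.0056
R_total = 0.0337 K/W
Q = 149.1990 / 0.0337 = 4428.2618 W

R_total = 0.0337 K/W, Q = 4428.2618 W


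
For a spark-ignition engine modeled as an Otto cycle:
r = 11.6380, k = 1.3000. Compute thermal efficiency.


r^(k-1) = 2.0882
eta = 1 - 1/2.0882 = 0.5211 = 52.1109%

52.1109%


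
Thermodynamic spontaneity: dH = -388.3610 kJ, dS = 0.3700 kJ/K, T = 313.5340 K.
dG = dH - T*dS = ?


T*dS = 313.5340 * 0.3700 = 116.0076 kJ
dG = -388.3610 - 116.0076 = -504.3686 kJ (spontaneous)

dG = -504.3686 kJ, spontaneous


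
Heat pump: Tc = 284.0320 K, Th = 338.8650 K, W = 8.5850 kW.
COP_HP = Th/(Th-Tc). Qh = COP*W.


COP = 338.8650 / 54.8330 = 6.1799
Qh = 6.1799 * 8.5850 = 53.0548 kW

COP = 6.1799, Qh = 53.0548 kW


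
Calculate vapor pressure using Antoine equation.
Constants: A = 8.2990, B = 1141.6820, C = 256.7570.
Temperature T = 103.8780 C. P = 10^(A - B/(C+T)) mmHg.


C+T = 360.6350
B/(C+T) = 3.1658
log10(P) = 8.2990 - 3.1658 = 5.1332
P = 10^5.1332 = 135908.0405 mmHg

135908.0405 mmHg


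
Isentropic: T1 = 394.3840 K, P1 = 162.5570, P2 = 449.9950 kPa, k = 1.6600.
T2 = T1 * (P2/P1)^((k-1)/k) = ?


(k-1)/k = 0.3976
(P2/P1)^exp = 1.4990
T2 = 394.3840 * 1.4990 = 591.2002 K

591.2002 K


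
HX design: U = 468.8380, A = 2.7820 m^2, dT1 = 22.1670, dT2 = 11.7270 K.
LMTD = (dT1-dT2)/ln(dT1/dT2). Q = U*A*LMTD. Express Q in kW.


LMTD = 16.3968 K
Q = 468.8380 * 2.7820 * 16.3968 = 21386.4252 W = 21.3864 kW

21.3864 kW


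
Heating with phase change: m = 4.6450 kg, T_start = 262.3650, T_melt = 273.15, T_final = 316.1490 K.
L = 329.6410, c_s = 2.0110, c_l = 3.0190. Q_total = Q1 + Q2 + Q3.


Q1 (sensible, solid) = 4.6450 * 2.0110 * 10.7850 = 100.7437 kJ
Q2 (latent) = 4.6450 * 329.6410 = 1531.1824 kJ
Q3 (sensible, liquid) = 4.6450 * 3.0190 * 42.9990 = 602.9859 kJ
Q_total = 2234.9121 kJ

2234.9121 kJ


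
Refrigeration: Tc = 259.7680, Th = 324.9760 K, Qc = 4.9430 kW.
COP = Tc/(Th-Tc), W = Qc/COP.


COP = 259.7680 / 65.2080 = 3.9837
W = 4.9430 / 3.9837 = 1.2408 kW

COP = 3.9837, W = 1.2408 kW


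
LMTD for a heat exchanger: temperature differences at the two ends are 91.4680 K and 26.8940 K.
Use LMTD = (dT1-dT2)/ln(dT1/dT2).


dT1/dT2 = 3.4011
ln(dT1/dT2) = 1.2241
LMTD = 64.5740 / 1.2241 = 52.7528 K

52.7528 K


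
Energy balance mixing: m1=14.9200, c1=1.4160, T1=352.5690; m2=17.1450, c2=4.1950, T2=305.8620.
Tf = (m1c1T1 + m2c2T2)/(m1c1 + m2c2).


num = 29447.2233
den = 93.0500
Tf = 316.4667 K

316.4667 K


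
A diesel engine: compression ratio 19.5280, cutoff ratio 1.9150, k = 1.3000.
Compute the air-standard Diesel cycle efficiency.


r^(k-1) = 2.4389
rc^k = 2.3271
eta = 0.5425 = 54.2544%

54.2544%


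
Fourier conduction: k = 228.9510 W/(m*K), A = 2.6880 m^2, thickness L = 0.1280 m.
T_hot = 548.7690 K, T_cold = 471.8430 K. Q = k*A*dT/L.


dT = 76.9260 K
Q = 228.9510 * 2.6880 * 76.9260 / 0.1280 = 369857.9771 W

369857.9771 W


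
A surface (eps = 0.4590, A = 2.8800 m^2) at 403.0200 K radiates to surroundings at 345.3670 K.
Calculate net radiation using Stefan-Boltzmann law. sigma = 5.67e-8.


T^4 = 2.6382e+10
Tsurr^4 = 1.4227e+10
Q = 0.4590 * 5.67e-8 * 2.8800 * 1.2155e+10 = 911.0214 W

911.0214 W


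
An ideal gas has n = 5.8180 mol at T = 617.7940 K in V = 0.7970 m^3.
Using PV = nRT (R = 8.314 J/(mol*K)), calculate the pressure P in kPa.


P = nRT/V = 5.8180 * 8.314 * 617.7940 / 0.7970
= 29883.2221 / 0.7970 = 37494.6325 Pa = 37.4946 kPa

37.4946 kPa


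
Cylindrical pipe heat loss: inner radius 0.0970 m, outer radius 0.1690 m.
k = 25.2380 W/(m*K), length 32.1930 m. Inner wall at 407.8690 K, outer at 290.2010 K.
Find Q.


dT = 117.6680 K
ln(ro/ri) = 0.5552
Q = 2*pi*25.2380*32.1930*117.6680 / 0.5552 = 1081968.8595 W

1081968.8595 W


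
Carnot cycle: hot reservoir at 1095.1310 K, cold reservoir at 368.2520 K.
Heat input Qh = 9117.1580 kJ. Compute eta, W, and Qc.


eta = 1 - 368.2520/1095.1310 = 0.6637
W = 0.6637 * 9117.1580 = 6051.3954 kJ
Qc = 9117.1580 - 6051.3954 = 3065.7626 kJ

eta = 66.3737%, W = 6051.3954 kJ, Qc = 3065.7626 kJ


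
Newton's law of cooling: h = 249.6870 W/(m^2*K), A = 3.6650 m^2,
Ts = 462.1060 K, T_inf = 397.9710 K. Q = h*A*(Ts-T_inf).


dT = 64.1350 K
Q = 249.6870 * 3.6650 * 64.1350 = 58690.1216 W

58690.1216 W


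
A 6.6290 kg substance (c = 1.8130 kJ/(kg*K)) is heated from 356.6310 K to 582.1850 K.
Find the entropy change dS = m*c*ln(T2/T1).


T2/T1 = 1.6325
ln(T2/T1) = 0.4901
dS = 6.6290 * 1.8130 * 0.4901 = 5.8900 kJ/K

5.8900 kJ/K


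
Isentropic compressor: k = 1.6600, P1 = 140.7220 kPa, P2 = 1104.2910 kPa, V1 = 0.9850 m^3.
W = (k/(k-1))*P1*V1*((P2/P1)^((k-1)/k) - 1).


(k-1)/k = 0.3976
(P2/P1)^exp = 2.2685
W = 2.5152 * 140.7220 * 0.9850 * (2.2685 - 1) = 442.2236 kJ

442.2236 kJ


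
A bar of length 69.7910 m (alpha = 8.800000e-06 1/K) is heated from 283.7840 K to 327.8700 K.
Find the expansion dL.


dT = 44.0860 K
dL = 8.800000e-06 * 69.7910 * 44.0860 = 0.027076 m
L_final = 69.818076 m

dL = 0.027076 m


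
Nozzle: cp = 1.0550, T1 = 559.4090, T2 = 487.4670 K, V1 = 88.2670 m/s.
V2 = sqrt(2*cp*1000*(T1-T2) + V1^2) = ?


dT = 71.9420 K
2*cp*1000*dT = 151797.6200
V1^2 = 7791.0633
V2 = sqrt(159588.6833) = 399.4855 m/s

399.4855 m/s


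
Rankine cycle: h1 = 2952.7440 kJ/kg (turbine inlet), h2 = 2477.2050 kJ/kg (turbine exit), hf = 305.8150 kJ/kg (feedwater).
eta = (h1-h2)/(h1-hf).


W = 475.5390 kJ/kg
Q_in = 2646.9290 kJ/kg
eta = 0.1797 = 17.9657%

eta = 17.9657%


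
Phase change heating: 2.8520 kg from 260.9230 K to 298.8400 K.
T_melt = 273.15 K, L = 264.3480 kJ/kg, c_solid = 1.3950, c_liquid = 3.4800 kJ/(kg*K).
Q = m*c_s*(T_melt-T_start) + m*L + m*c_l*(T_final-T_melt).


Q1 (sensible, solid) = 2.8520 * 1.3950 * 12.2270 = 48.6456 kJ
Q2 (latent) = 2.8520 * 264.3480 = 753.9205 kJ
Q3 (sensible, liquid) = 2.8520 * 3.4800 * 25.6900 = 254.9722 kJ
Q_total = 1057.5383 kJ

1057.5383 kJ


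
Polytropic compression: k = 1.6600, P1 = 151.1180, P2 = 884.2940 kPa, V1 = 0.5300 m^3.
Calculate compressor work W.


(k-1)/k = 0.3976
(P2/P1)^exp = 2.0187
W = 2.5152 * 151.1180 * 0.5300 * (2.0187 - 1) = 205.2040 kJ

205.2040 kJ


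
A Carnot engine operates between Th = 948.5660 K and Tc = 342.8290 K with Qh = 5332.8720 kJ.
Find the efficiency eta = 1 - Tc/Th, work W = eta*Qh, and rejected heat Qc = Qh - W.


eta = 1 - 342.8290/948.5660 = 0.6386
W = 0.6386 * 5332.8720 = 3405.4751 kJ
Qc = 5332.8720 - 3405.4751 = 1927.3969 kJ

eta = 63.8582%, W = 3405.4751 kJ, Qc = 1927.3969 kJ


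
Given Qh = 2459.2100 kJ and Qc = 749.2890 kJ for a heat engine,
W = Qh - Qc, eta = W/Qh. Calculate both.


W = 2459.2100 - 749.2890 = 1709.9210 kJ
eta = 1709.9210 / 2459.2100 = 0.6953 = 69.5313%

W = 1709.9210 kJ, eta = 69.5313%


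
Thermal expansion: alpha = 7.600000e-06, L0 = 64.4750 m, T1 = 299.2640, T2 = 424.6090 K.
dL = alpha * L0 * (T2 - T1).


dT = 125.3450 K
dL = 7.600000e-06 * 64.4750 * 125.3450 = 0.061420 m
L_final = 64.536420 m

dL = 0.061420 m


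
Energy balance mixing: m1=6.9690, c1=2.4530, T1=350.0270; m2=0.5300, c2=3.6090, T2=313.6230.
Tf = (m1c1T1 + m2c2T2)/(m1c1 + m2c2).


num = 6583.5852
den = 19.0077
Tf = 346.3636 K

346.3636 K


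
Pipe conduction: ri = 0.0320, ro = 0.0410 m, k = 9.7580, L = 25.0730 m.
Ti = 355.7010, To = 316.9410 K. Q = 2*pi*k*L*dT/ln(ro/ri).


dT = 38.7600 K
ln(ro/ri) = 0.2478
Q = 2*pi*9.7580*25.0730*38.7600 / 0.2478 = 240417.4978 W

240417.4978 W


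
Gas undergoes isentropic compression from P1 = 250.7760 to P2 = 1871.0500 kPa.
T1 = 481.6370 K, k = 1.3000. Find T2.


(k-1)/k = 0.2308
(P2/P1)^exp = 1.5901
T2 = 481.6370 * 1.5901 = 765.8348 K

765.8348 K


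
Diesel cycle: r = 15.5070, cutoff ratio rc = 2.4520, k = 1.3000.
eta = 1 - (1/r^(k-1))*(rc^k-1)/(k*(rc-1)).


r^(k-1) = 2.2759
rc^k = 3.2091
eta = 0.4858 = 48.5794%

48.5794%


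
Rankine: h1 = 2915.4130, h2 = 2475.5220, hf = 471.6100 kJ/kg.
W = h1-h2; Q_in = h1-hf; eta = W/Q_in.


W = 439.8910 kJ/kg
Q_in = 2443.8030 kJ/kg
eta = 0.1800 = 18.0003%

eta = 18.0003%


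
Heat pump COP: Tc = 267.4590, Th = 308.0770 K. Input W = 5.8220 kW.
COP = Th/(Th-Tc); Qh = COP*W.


COP = 308.0770 / 40.6180 = 7.5847
Qh = 7.5847 * 5.8220 = 44.1584 kW

COP = 7.5847, Qh = 44.1584 kW


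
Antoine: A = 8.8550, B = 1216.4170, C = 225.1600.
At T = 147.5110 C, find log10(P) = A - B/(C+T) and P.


C+T = 372.6710
B/(C+T) = 3.2641
log10(P) = 8.8550 - 3.2641 = 5.5909
P = 10^5.5909 = 389896.5596 mmHg

389896.5596 mmHg


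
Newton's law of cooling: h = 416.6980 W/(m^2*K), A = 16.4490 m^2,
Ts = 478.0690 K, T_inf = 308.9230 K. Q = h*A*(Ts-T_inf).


dT = 169.1460 K
Q = 416.6980 * 16.4490 * 169.1460 = 1159371.5757 W

1159371.5757 W


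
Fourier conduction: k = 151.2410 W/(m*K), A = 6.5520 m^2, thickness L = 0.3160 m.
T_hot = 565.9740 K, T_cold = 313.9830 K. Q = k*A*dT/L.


dT = 251.9910 K
Q = 151.2410 * 6.5520 * 251.9910 / 0.3160 = 790207.9167 W

790207.9167 W


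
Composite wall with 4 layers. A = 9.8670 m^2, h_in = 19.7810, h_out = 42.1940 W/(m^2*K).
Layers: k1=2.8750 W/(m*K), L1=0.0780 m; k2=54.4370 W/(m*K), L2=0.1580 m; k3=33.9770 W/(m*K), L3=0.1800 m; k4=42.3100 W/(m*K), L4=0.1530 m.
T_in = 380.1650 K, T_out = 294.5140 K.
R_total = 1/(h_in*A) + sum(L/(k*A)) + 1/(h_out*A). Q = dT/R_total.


R_conv_in = 1/(19.7810*9.8670) = 0.0051
R_1 = 0.0780/(2.8750*9.8670) = 0.0027
R_2 = 0.1580/(54.4370*9.8670) = 0.0003
R_3 = 0.1800/(33.9770*9.8670) = 0.0005
R_4 = 0.1530/(42.3100*9.8670) = 0.0004
R_conv_out = 1/(42.1940*9.8670) = 0.0024
R_total = 0.0115 K/W
Q = 85.6510 / 0.0115 = 7465.6871 W

R_total = 0.0115 K/W, Q = 7465.6871 W


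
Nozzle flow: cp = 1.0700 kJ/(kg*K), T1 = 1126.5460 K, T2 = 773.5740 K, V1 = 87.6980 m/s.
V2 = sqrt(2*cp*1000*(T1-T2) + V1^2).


dT = 352.9720 K
2*cp*1000*dT = 755360.0800
V1^2 = 7690.9392
V2 = sqrt(763051.0192) = 873.5279 m/s

873.5279 m/s


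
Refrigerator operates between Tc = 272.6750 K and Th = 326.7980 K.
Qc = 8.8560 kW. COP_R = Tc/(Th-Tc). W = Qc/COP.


COP = 272.6750 / 54.1230 = 5.0381
W = 8.8560 / 5.0381 = 1.7578 kW

COP = 5.0381, W = 1.7578 kW


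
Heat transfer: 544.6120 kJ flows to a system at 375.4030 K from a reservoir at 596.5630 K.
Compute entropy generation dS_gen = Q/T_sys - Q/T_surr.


dS_sys = 544.6120/375.4030 = 1.4507 kJ/K
dS_surr = -544.6120/596.5630 = -0.9129 kJ/K
dS_gen = 1.4507 - 0.9129 = 0.5378 kJ/K (irreversible)

dS_gen = 0.5378 kJ/K, irreversible


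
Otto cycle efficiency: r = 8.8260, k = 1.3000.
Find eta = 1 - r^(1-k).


r^(k-1) = 1.9219
eta = 1 - 1/1.9219 = 0.4797 = 47.9680%

47.9680%


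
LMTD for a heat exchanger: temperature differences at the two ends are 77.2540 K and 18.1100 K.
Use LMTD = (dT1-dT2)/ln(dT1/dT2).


dT1/dT2 = 4.2658
ln(dT1/dT2) = 1.4506
LMTD = 59.1440 / 1.4506 = 40.7711 K

40.7711 K


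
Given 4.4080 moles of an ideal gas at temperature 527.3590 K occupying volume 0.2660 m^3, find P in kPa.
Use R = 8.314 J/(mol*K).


P = nRT/V = 4.4080 * 8.314 * 527.3590 / 0.2660
= 19326.7117 / 0.2660 = 72656.8109 Pa = 72.6568 kPa

72.6568 kPa


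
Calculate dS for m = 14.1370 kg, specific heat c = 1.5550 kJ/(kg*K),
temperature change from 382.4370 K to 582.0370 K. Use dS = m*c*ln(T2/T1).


T2/T1 = 1.5219
ln(T2/T1) = 0.4200
dS = 14.1370 * 1.5550 * 0.4200 = 9.2322 kJ/K

9.2322 kJ/K


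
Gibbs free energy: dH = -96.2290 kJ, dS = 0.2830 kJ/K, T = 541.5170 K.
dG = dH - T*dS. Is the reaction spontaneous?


T*dS = 541.5170 * 0.2830 = 153.2493 kJ
dG = -96.2290 - 153.2493 = -249.4783 kJ (spontaneous)

dG = -249.4783 kJ, spontaneous


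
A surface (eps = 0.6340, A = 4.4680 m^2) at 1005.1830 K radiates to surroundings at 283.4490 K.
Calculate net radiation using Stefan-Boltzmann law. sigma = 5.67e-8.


T^4 = 1.0209e+12
Tsurr^4 = 6.4551e+09
Q = 0.6340 * 5.67e-8 * 4.4680 * 1.0144e+12 = 162933.8368 W

162933.8368 W


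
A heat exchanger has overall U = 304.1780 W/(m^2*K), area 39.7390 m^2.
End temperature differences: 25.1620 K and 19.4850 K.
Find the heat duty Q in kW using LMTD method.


LMTD = 22.2027 K
Q = 304.1780 * 39.7390 * 22.2027 = 268379.8571 W = 268.3799 kW

268.3799 kW


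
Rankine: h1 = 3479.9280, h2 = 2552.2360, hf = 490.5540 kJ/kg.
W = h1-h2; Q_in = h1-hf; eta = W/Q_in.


W = 927.6920 kJ/kg
Q_in = 2989.3740 kJ/kg
eta = 0.3103 = 31.0330%

eta = 31.0330%


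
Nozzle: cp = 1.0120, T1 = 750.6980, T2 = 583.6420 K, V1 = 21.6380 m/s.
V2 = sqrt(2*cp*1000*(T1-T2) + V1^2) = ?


dT = 167.0560 K
2*cp*1000*dT = 338121.3440
V1^2 = 468.2030
V2 = sqrt(338589.5470) = 581.8845 m/s

581.8845 m/s


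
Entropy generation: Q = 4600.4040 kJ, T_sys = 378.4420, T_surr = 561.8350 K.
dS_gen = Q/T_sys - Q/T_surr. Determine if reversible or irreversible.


dS_sys = 4600.4040/378.4420 = 12.1562 kJ/K
dS_surr = -4600.4040/561.8350 = -8.1882 kJ/K
dS_gen = 12.1562 - 8.1882 = 3.9680 kJ/K (irreversible)

dS_gen = 3.9680 kJ/K, irreversible


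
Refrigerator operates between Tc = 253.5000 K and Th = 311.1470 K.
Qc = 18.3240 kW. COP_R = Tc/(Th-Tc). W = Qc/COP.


COP = 253.5000 / 57.6470 = 4.3975
W = 18.3240 / 4.3975 = 4.1670 kW

COP = 4.3975, W = 4.1670 kW


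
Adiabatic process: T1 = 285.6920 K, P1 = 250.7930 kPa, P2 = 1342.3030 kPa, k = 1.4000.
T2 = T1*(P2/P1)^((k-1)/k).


(k-1)/k = 0.2857
(P2/P1)^exp = 1.6149
T2 = 285.6920 * 1.6149 = 461.3717 K

461.3717 K


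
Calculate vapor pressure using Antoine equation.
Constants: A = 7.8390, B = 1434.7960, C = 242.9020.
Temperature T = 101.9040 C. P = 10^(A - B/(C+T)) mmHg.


C+T = 344.8060
B/(C+T) = 4.1612
log10(P) = 7.8390 - 4.1612 = 3.6778
P = 10^3.6778 = 4762.4575 mmHg

4762.4575 mmHg


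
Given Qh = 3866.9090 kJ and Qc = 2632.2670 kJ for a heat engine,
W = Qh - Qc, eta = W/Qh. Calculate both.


W = 3866.9090 - 2632.2670 = 1234.6420 kJ
eta = 1234.6420 / 3866.9090 = 0.3193 = 31.9284%

W = 1234.6420 kJ, eta = 31.9284%


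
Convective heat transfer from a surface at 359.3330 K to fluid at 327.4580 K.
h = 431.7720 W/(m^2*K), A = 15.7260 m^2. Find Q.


dT = 31.8750 K
Q = 431.7720 * 15.7260 * 31.8750 = 216432.7313 W

216432.7313 W


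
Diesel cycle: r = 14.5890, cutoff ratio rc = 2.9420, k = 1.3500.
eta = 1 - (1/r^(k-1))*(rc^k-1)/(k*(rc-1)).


r^(k-1) = 2.5551
rc^k = 4.2921
eta = 0.5086 = 50.8551%

50.8551%


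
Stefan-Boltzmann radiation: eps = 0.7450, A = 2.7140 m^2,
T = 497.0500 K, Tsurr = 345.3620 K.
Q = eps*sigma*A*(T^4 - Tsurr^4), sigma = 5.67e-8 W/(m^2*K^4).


T^4 = 6.1038e+10
Tsurr^4 = 1.4227e+10
Q = 0.7450 * 5.67e-8 * 2.7140 * 4.6811e+10 = 5366.6307 W

5366.6307 W


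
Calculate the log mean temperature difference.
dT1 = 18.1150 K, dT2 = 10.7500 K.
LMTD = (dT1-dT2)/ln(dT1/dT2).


dT1/dT2 = 1.6851
ln(dT1/dT2) = 0.5218
LMTD = 7.3650 / 0.5218 = 14.1137 K

14.1137 K


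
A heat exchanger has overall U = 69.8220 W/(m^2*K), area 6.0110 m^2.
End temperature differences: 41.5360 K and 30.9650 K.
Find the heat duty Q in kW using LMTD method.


LMTD = 35.9921 K
Q = 69.8220 * 6.0110 * 35.9921 = 15105.9041 W = 15.1059 kW

15.1059 kW


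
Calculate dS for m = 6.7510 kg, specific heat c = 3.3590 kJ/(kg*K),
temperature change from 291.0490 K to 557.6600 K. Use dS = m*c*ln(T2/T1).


T2/T1 = 1.9160
ln(T2/T1) = 0.6503
dS = 6.7510 * 3.3590 * 0.6503 = 14.7456 kJ/K

14.7456 kJ/K


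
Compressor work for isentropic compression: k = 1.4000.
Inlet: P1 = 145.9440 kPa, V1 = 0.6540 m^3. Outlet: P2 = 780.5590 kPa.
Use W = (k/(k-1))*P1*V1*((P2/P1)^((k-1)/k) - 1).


(k-1)/k = 0.2857
(P2/P1)^exp = 1.6146
W = 3.5000 * 145.9440 * 0.6540 * (1.6146 - 1) = 205.3141 kJ

205.3141 kJ


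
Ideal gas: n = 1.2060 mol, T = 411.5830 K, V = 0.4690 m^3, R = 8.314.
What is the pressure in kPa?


P = nRT/V = 1.2060 * 8.314 * 411.5830 / 0.4690
= 4126.8127 / 0.4690 = 8799.1742 Pa = 8.7992 kPa

8.7992 kPa


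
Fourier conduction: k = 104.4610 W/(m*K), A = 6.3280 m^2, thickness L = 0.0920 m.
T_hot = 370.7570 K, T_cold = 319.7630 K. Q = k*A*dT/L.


dT = 50.9940 K
Q = 104.4610 * 6.3280 * 50.9940 / 0.0920 = 366396.9938 W

366396.9938 W


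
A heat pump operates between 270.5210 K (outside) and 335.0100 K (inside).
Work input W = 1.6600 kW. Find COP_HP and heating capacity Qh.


COP = 335.0100 / 64.4890 = 5.1948
Qh = 5.1948 * 1.6600 = 8.6234 kW

COP = 5.1948, Qh = 8.6234 kW


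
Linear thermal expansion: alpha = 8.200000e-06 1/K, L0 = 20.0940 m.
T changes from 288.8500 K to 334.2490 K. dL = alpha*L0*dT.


dT = 45.3990 K
dL = 8.200000e-06 * 20.0940 * 45.3990 = 0.007480 m
L_final = 20.101480 m

dL = 0.007480 m


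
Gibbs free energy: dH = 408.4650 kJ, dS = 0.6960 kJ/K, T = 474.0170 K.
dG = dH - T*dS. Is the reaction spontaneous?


T*dS = 474.0170 * 0.6960 = 329.9158 kJ
dG = 408.4650 - 329.9158 = 78.5492 kJ (non-spontaneous)

dG = 78.5492 kJ, non-spontaneous


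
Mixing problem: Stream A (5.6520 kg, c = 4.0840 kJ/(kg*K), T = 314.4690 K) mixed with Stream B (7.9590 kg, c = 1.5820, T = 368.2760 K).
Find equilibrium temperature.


num = 11895.8289
den = 35.6739
Tf = 333.4602 K

333.4602 K


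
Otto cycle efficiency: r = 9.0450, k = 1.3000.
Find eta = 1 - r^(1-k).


r^(k-1) = 1.9361
eta = 1 - 1/1.9361 = 0.4835 = 48.3492%

48.3492%


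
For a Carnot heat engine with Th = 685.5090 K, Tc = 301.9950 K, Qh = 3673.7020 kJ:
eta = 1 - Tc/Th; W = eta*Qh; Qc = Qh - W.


eta = 1 - 301.9950/685.5090 = 0.5595
W = 0.5595 * 3673.7020 = 2055.2847 kJ
Qc = 3673.7020 - 2055.2847 = 1618.4173 kJ

eta = 55.9459%, W = 2055.2847 kJ, Qc = 1618.4173 kJ


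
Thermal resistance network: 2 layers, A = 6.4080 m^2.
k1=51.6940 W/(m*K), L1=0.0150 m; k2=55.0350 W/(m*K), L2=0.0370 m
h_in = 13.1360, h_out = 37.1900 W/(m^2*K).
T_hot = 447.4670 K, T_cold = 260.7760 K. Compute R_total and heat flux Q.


R_conv_in = 1/(13.1360*6.4080) = 0.0119
R_1 = 0.0150/(51.6940*6.4080) = 4.5282e-05
R_2 = 0.0370/(55.0350*6.4080) = 0.0001
R_conv_out = 1/(37.1900*6.4080) = 0.0042
R_total = 0.0162 K/W
Q = 186.6910 / 0.0162 = 11505.4614 W

R_total = 0.0162 K/W, Q = 11505.4614 W


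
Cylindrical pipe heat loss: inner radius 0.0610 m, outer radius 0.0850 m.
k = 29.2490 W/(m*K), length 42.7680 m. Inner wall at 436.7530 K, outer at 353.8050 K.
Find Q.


dT = 82.9480 K
ln(ro/ri) = 0.3318
Q = 2*pi*29.2490*42.7680*82.9480 / 0.3318 = 1965028.9899 W

1965028.9899 W


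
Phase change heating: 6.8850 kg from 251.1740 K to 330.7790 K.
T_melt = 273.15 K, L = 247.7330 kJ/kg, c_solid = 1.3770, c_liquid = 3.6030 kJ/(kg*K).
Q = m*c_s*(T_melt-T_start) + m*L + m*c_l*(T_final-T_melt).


Q1 (sensible, solid) = 6.8850 * 1.3770 * 21.9760 = 208.3467 kJ
Q2 (latent) = 6.8850 * 247.7330 = 1705.6417 kJ
Q3 (sensible, liquid) = 6.8850 * 3.6030 * 57.6290 = 1429.5827 kJ
Q_total = 3343.5711 kJ

3343.5711 kJ


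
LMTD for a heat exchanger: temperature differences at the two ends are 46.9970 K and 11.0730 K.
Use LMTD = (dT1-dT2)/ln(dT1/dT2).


dT1/dT2 = 4.2443
ln(dT1/dT2) = 1.4456
LMTD = 35.9240 / 1.4456 = 24.8510 K

24.8510 K


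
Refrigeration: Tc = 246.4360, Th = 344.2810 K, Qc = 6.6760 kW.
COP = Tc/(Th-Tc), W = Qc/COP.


COP = 246.4360 / 97.8450 = 2.5186
W = 6.6760 / 2.5186 = 2.6506 kW

COP = 2.5186, W = 2.6506 kW


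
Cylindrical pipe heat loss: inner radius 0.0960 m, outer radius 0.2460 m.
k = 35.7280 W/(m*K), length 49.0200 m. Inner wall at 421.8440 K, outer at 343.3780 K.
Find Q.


dT = 78.4660 K
ln(ro/ri) = 0.9410
Q = 2*pi*35.7280*49.0200*78.4660 / 0.9410 = 917617.0163 W

917617.0163 W


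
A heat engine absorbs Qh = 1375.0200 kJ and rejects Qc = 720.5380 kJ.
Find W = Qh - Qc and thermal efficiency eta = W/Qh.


W = 1375.0200 - 720.5380 = 654.4820 kJ
eta = 654.4820 / 1375.0200 = 0.4760 = 47.5980%

W = 654.4820 kJ, eta = 47.5980%


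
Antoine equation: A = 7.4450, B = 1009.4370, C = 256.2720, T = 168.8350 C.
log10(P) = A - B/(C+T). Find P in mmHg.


C+T = 425.1070
B/(C+T) = 2.3745
log10(P) = 7.4450 - 2.3745 = 5.0705
P = 10^5.0705 = 117612.0839 mmHg

117612.0839 mmHg


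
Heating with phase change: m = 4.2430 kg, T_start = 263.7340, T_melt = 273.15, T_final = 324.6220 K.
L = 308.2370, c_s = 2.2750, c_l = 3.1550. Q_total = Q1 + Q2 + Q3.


Q1 (sensible, solid) = 4.2430 * 2.2750 * 9.4160 = 90.8910 kJ
Q2 (latent) = 4.2430 * 308.2370 = 1307.8496 kJ
Q3 (sensible, liquid) = 4.2430 * 3.1550 * 51.4720 = 689.0384 kJ
Q_total = 2087.7790 kJ

2087.7790 kJ


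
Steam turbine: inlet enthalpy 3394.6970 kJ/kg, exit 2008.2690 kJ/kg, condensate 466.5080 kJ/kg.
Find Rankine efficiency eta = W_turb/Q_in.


W = 1386.4280 kJ/kg
Q_in = 2928.1890 kJ/kg
eta = 0.4735 = 47.3476%

eta = 47.3476%


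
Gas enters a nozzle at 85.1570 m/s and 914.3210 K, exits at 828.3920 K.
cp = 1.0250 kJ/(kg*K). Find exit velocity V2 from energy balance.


dT = 85.9290 K
2*cp*1000*dT = 176154.4500
V1^2 = 7251.7146
V2 = sqrt(183406.1646) = 428.2595 m/s

428.2595 m/s


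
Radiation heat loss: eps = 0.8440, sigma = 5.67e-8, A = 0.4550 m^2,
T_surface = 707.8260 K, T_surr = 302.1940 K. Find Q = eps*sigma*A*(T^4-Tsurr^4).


T^4 = 2.5102e+11
Tsurr^4 = 8.3396e+09
Q = 0.8440 * 5.67e-8 * 0.4550 * 2.4268e+11 = 5284.0791 W

5284.0791 W


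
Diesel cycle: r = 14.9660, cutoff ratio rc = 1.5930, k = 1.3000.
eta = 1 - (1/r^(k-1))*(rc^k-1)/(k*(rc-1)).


r^(k-1) = 2.2518
rc^k = 1.8318
eta = 0.5208 = 52.0825%

52.0825%


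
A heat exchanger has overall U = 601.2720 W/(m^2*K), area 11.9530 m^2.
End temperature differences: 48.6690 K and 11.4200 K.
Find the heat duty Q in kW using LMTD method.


LMTD = 25.6947 K
Q = 601.2720 * 11.9530 * 25.6947 = 184667.9579 W = 184.6680 kW

184.6680 kW


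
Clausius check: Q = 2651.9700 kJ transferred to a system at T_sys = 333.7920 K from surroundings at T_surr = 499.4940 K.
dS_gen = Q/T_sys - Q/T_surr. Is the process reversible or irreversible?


dS_sys = 2651.9700/333.7920 = 7.9450 kJ/K
dS_surr = -2651.9700/499.4940 = -5.3093 kJ/K
dS_gen = 7.9450 - 5.3093 = 2.6357 kJ/K (irreversible)

dS_gen = 2.6357 kJ/K, irreversible


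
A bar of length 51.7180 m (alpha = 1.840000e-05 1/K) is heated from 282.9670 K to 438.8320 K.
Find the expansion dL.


dT = 155.8650 K
dL = 1.840000e-05 * 51.7180 * 155.8650 = 0.148323 m
L_final = 51.866323 m

dL = 0.148323 m


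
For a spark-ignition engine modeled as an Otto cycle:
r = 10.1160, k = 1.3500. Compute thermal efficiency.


r^(k-1) = 2.2478
eta = 1 - 1/2.2478 = 0.5551 = 55.5116%

55.5116%


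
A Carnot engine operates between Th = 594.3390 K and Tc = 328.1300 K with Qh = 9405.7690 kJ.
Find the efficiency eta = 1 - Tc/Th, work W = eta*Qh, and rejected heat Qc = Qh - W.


eta = 1 - 328.1300/594.3390 = 0.4479
W = 0.4479 * 9405.7690 = 4212.9161 kJ
Qc = 9405.7690 - 4212.9161 = 5192.8529 kJ

eta = 44.7908%, W = 4212.9161 kJ, Qc = 5192.8529 kJ


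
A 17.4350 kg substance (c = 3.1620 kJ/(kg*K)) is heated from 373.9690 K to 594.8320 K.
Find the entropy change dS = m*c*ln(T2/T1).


T2/T1 = 1.5906
ln(T2/T1) = 0.4641
dS = 17.4350 * 3.1620 * 0.4641 = 25.5859 kJ/K

25.5859 kJ/K


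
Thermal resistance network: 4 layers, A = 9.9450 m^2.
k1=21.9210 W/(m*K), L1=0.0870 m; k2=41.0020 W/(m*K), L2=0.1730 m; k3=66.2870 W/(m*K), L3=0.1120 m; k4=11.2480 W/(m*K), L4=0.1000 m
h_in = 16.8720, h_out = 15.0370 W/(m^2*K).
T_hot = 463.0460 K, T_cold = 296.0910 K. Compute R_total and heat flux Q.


R_conv_in = 1/(16.8720*9.9450) = 0.0060
R_1 = 0.0870/(21.9210*9.9450) = 0.0004
R_2 = 0.1730/(41.0020*9.9450) = 0.0004
R_3 = 0.1120/(66.2870*9.9450) = 0.0002
R_4 = 0.1000/(11.2480*9.9450) = 0.0009
R_conv_out = 1/(15.0370*9.9450) = 0.0067
R_total = 0.0145 K/W
Q = 166.9550 / 0.0145 = 11487.2034 W

R_total = 0.0145 K/W, Q = 11487.2034 W


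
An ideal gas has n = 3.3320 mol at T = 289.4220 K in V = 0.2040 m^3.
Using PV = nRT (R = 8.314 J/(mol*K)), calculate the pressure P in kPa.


P = nRT/V = 3.3320 * 8.314 * 289.4220 / 0.2040
= 8017.6400 / 0.2040 = 39302.1570 Pa = 39.3022 kPa

39.3022 kPa


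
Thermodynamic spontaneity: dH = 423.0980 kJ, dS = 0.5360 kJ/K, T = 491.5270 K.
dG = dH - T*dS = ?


T*dS = 491.5270 * 0.5360 = 263.4585 kJ
dG = 423.0980 - 263.4585 = 159.6395 kJ (non-spontaneous)

dG = 159.6395 kJ, non-spontaneous


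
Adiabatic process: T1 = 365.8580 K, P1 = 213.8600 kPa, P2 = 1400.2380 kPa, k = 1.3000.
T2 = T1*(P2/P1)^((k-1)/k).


(k-1)/k = 0.2308
(P2/P1)^exp = 1.5429
T2 = 365.8580 * 1.5429 = 564.4649 K

564.4649 K


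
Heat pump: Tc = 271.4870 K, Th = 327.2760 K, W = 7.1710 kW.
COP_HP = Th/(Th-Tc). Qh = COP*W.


COP = 327.2760 / 55.7890 = 5.8663
Qh = 5.8663 * 7.1710 = 42.0674 kW

COP = 5.8663, Qh = 42.0674 kW


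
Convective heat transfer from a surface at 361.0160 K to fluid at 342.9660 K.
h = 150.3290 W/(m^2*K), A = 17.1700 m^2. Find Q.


dT = 18.0500 K
Q = 150.3290 * 17.1700 * 18.0500 = 46589.7382 W

46589.7382 W


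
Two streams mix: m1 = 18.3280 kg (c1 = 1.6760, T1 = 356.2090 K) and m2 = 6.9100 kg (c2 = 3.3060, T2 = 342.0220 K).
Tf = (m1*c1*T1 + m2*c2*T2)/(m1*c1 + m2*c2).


num = 18755.2391
den = 53.5622
Tf = 350.1582 K

350.1582 K


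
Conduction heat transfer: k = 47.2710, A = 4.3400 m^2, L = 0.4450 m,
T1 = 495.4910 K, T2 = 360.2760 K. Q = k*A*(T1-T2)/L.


dT = 135.2150 K
Q = 47.2710 * 4.3400 * 135.2150 / 0.4450 = 62337.4999 W

62337.4999 W


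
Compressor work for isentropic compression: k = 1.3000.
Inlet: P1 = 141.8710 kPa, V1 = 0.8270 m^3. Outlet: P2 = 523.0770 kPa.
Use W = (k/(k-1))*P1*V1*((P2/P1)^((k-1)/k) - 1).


(k-1)/k = 0.2308
(P2/P1)^exp = 1.3514
W = 4.3333 * 141.8710 * 0.8270 * (1.3514 - 1) = 178.6369 kJ

178.6369 kJ


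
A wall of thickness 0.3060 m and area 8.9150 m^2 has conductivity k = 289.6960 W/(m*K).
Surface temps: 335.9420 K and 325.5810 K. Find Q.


dT = 10.3610 K
Q = 289.6960 * 8.9150 * 10.3610 / 0.3060 = 87446.8346 W

87446.8346 W


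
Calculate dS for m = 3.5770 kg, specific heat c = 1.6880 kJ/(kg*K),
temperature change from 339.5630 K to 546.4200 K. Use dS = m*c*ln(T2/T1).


T2/T1 = 1.6092
ln(T2/T1) = 0.4757
dS = 3.5770 * 1.6880 * 0.4757 = 2.8724 kJ/K

2.8724 kJ/K


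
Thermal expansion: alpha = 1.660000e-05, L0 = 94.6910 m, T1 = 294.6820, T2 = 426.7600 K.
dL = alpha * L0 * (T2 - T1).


dT = 132.0780 K
dL = 1.660000e-05 * 94.6910 * 132.0780 = 0.207610 m
L_final = 94.898610 m

dL = 0.207610 m


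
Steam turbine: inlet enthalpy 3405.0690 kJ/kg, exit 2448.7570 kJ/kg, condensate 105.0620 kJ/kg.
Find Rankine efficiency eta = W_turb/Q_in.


W = 956.3120 kJ/kg
Q_in = 3300.0070 kJ/kg
eta = 0.2898 = 28.9791%

eta = 28.9791%


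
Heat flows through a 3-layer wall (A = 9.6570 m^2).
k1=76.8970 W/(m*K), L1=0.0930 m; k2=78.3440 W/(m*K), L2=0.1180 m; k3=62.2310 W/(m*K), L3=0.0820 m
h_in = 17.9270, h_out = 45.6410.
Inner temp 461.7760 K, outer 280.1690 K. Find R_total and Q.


R_conv_in = 1/(17.9270*9.6570) = 0.0058
R_1 = 0.0930/(76.8970*9.6570) = 0.0001
R_2 = 0.1180/(78.3440*9.6570) = 0.0002
R_3 = 0.0820/(62.2310*9.6570) = 0.0001
R_conv_out = 1/(45.6410*9.6570) = 0.0023
R_total = 0.0085 K/W
Q = 181.6070 / 0.0085 = 21459.4708 W

R_total = 0.0085 K/W, Q = 21459.4708 W


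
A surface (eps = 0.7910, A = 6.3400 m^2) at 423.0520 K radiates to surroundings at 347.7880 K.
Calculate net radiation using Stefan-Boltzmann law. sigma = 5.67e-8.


T^4 = 3.2031e+10
Tsurr^4 = 1.4630e+10
Q = 0.7910 * 5.67e-8 * 6.3400 * 1.7401e+10 = 4947.8839 W

4947.8839 W


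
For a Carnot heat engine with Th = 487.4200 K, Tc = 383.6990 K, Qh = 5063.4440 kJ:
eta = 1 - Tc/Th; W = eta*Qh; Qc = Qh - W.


eta = 1 - 383.6990/487.4200 = 0.2128
W = 0.2128 * 5063.4440 = 1077.4804 kJ
Qc = 5063.4440 - 1077.4804 = 3985.9636 kJ

eta = 21.2796%, W = 1077.4804 kJ, Qc = 3985.9636 kJ


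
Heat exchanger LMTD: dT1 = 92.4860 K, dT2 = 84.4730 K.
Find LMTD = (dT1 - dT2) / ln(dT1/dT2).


dT1/dT2 = 1.0949
ln(dT1/dT2) = 0.0906
LMTD = 8.0130 / 0.0906 = 88.4190 K

88.4190 K


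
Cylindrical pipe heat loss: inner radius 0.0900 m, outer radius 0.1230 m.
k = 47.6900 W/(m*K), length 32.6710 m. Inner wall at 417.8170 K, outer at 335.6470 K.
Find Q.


dT = 82.1700 K
ln(ro/ri) = 0.3124
Q = 2*pi*47.6900*32.6710*82.1700 / 0.3124 = 2575176.9368 W

2575176.9368 W


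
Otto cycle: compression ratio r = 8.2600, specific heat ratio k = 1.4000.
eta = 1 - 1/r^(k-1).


r^(k-1) = 2.3270
eta = 1 - 1/2.3270 = 0.5703 = 57.0258%

57.0258%


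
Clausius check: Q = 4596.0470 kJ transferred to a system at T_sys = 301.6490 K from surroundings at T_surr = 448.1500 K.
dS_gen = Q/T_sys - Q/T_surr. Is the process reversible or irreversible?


dS_sys = 4596.0470/301.6490 = 15.2364 kJ/K
dS_surr = -4596.0470/448.1500 = -10.2556 kJ/K
dS_gen = 15.2364 - 10.2556 = 4.9808 kJ/K (irreversible)

dS_gen = 4.9808 kJ/K, irreversible


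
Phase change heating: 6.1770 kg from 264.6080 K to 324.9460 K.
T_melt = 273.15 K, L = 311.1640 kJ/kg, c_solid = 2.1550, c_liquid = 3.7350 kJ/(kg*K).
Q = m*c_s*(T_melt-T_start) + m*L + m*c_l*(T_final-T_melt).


Q1 (sensible, solid) = 6.1770 * 2.1550 * 8.5420 = 113.7063 kJ
Q2 (latent) = 6.1770 * 311.1640 = 1922.0600 kJ
Q3 (sensible, liquid) = 6.1770 * 3.7350 * 51.7960 = 1194.9904 kJ
Q_total = 3230.7567 kJ

3230.7567 kJ


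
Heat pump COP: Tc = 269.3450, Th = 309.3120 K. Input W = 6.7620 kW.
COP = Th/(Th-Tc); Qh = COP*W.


COP = 309.3120 / 39.9670 = 7.7392
Qh = 7.7392 * 6.7620 = 52.3324 kW

COP = 7.7392, Qh = 52.3324 kW


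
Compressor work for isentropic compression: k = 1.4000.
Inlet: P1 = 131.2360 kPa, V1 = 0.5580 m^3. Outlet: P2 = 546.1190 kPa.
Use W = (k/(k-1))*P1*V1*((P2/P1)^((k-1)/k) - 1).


(k-1)/k = 0.2857
(P2/P1)^exp = 1.5029
W = 3.5000 * 131.2360 * 0.5580 * (1.5029 - 1) = 128.8899 kJ

128.8899 kJ


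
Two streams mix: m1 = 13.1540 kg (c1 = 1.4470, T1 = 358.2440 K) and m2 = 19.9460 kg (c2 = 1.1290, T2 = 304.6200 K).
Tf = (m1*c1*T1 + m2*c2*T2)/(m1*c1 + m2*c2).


num = 13678.5064
den = 41.5529
Tf = 329.1832 K

329.1832 K


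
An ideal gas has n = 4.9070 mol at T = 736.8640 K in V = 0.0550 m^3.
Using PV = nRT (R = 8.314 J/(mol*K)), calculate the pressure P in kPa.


P = nRT/V = 4.9070 * 8.314 * 736.8640 / 0.0550
= 30061.6918 / 0.0550 = 546576.2138 Pa = 546.5762 kPa

546.5762 kPa


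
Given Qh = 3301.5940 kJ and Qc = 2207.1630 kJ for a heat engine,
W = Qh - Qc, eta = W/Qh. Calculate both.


W = 3301.5940 - 2207.1630 = 1094.4310 kJ
eta = 1094.4310 / 3301.5940 = 0.3315 = 33.1486%

W = 1094.4310 kJ, eta = 33.1486%


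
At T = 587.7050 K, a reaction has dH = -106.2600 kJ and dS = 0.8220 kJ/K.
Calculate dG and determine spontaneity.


T*dS = 587.7050 * 0.8220 = 483.0935 kJ
dG = -106.2600 - 483.0935 = -589.3535 kJ (spontaneous)

dG = -589.3535 kJ, spontaneous


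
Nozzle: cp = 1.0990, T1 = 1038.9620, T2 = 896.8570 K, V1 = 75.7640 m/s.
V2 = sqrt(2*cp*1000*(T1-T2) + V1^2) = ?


dT = 142.1050 K
2*cp*1000*dT = 312346.7900
V1^2 = 5740.1837
V2 = sqrt(318086.9737) = 563.9920 m/s

563.9920 m/s


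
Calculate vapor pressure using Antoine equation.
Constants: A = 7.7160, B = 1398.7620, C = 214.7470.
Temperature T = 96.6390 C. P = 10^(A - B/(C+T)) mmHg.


C+T = 311.3860
B/(C+T) = 4.4921
log10(P) = 7.7160 - 4.4921 = 3.2239
P = 10^3.2239 = 1674.7436 mmHg

1674.7436 mmHg


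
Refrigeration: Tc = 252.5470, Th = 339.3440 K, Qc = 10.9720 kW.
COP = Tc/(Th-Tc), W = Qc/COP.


COP = 252.5470 / 86.7970 = 2.9096
W = 10.9720 / 2.9096 = 3.7709 kW

COP = 2.9096, W = 3.7709 kW


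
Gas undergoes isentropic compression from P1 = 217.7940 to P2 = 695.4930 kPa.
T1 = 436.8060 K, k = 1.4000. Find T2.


(k-1)/k = 0.2857
(P2/P1)^exp = 1.3934
T2 = 436.8060 * 1.3934 = 608.6381 K

608.6381 K


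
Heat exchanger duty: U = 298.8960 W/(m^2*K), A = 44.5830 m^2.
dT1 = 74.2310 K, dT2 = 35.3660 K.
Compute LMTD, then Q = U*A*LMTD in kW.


LMTD = 52.4189 K
Q = 298.8960 * 44.5830 * 52.4189 = 698517.6034 W = 698.5176 kW

698.5176 kW


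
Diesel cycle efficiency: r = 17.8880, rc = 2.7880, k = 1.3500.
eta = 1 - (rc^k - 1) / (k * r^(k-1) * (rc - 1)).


r^(k-1) = 2.7441
rc^k = 3.9916
eta = 0.5483 = 54.8349%

54.8349%


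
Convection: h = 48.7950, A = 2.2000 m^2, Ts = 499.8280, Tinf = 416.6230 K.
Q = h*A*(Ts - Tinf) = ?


dT = 83.2050 K
Q = 48.7950 * 2.2000 * 83.2050 = 8931.9735 W

8931.9735 W


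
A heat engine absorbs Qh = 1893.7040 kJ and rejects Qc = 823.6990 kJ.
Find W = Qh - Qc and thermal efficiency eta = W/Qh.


W = 1893.7040 - 823.6990 = 1070.0050 kJ
eta = 1070.0050 / 1893.7040 = 0.5650 = 56.5033%

W = 1070.0050 kJ, eta = 56.5033%


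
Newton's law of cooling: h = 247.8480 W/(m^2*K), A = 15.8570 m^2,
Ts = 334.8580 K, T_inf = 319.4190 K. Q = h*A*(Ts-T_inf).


dT = 15.4390 K
Q = 247.8480 * 15.8570 * 15.4390 = 60677.2112 W

60677.2112 W


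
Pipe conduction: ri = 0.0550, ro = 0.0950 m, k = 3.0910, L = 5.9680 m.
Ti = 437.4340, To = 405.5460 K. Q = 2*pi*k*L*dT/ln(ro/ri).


dT = 31.8880 K
ln(ro/ri) = 0.5465
Q = 2*pi*3.0910*5.9680*31.8880 / 0.5465 = 6762.5435 W

6762.5435 W


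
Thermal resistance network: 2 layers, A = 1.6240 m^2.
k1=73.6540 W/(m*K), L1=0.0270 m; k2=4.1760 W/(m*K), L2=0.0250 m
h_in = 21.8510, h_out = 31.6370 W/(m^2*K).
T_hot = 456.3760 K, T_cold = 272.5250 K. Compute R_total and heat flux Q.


R_conv_in = 1/(21.8510*1.6240) = 0.0282
R_1 = 0.0270/(73.6540*1.6240) = 0.0002
R_2 = 0.0250/(4.1760*1.6240) = 0.0037
R_conv_out = 1/(31.6370*1.6240) = 0.0195
R_total = 0.0516 K/W
Q = 183.8510 / 0.0516 = 3566.0753 W

R_total = 0.0516 K/W, Q = 3566.0753 W


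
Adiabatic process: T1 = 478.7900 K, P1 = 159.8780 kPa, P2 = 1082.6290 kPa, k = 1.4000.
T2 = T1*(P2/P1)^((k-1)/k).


(k-1)/k = 0.2857
(P2/P1)^exp = 1.7272
T2 = 478.7900 * 1.7272 = 826.9616 K

826.9616 K


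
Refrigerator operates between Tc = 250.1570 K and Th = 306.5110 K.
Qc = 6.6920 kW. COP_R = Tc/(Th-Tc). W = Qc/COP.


COP = 250.1570 / 56.3540 = 4.4390
W = 6.6920 / 4.4390 = 1.5075 kW

COP = 4.4390, W = 1.5075 kW


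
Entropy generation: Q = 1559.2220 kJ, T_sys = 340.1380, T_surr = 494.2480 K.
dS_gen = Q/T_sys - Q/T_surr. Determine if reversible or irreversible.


dS_sys = 1559.2220/340.1380 = 4.5841 kJ/K
dS_surr = -1559.2220/494.2480 = -3.1547 kJ/K
dS_gen = 4.5841 - 3.1547 = 1.4294 kJ/K (irreversible)

dS_gen = 1.4294 kJ/K, irreversible


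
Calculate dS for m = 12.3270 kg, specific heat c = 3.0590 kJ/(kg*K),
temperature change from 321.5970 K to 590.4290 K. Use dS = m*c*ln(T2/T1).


T2/T1 = 1.8359
ln(T2/T1) = 0.6076
dS = 12.3270 * 3.0590 * 0.6076 = 22.9097 kJ/K

22.9097 kJ/K


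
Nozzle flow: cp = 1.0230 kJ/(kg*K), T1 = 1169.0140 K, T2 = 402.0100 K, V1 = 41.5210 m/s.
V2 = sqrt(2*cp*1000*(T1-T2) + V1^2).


dT = 767.0040 K
2*cp*1000*dT = 1569290.1840
V1^2 = 1723.9934
V2 = sqrt(1571014.1774) = 1253.4010 m/s

1253.4010 m/s


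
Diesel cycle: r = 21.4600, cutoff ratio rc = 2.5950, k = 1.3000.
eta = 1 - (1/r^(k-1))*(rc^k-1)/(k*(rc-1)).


r^(k-1) = 2.5089
rc^k = 3.4544
eta = 0.5282 = 52.8197%

52.8197%


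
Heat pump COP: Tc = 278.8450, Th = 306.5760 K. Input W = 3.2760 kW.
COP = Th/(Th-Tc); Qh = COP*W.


COP = 306.5760 / 27.7310 = 11.0554
Qh = 11.0554 * 3.2760 = 36.2173 kW

COP = 11.0554, Qh = 36.2173 kW


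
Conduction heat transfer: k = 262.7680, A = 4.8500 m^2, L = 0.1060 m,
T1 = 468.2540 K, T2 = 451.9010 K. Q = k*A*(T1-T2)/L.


dT = 16.3530 K
Q = 262.7680 * 4.8500 * 16.3530 / 0.1060 = 196610.0826 W

196610.0826 W


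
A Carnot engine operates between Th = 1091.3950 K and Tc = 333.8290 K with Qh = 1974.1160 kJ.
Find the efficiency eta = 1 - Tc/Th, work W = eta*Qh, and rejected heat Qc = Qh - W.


eta = 1 - 333.8290/1091.3950 = 0.6941
W = 0.6941 * 1974.1160 = 1370.2859 kJ
Qc = 1974.1160 - 1370.2859 = 603.8301 kJ

eta = 69.4126%, W = 1370.2859 kJ, Qc = 603.8301 kJ


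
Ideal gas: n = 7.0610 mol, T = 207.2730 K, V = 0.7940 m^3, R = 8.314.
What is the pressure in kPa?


P = nRT/V = 7.0610 * 8.314 * 207.2730 / 0.7940
= 12167.9934 / 0.7940 = 15324.9287 Pa = 15.3249 kPa

15.3249 kPa


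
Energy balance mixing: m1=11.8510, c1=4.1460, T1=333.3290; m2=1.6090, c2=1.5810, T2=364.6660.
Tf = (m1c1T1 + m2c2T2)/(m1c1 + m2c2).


num = 17305.5170
den = 51.6781
Tf = 334.8715 K

334.8715 K


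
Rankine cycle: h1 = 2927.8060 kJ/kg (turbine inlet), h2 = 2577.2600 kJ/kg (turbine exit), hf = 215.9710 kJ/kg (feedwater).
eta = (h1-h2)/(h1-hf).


W = 350.5460 kJ/kg
Q_in = 2711.8350 kJ/kg
eta = 0.1293 = 12.9265%

eta = 12.9265%


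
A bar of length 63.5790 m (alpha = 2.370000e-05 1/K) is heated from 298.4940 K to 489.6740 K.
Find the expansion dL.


dT = 191.1800 K
dL = 2.370000e-05 * 63.5790 * 191.1800 = 0.288074 m
L_final = 63.867074 m

dL = 0.288074 m


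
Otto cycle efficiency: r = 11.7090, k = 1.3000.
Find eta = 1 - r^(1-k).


r^(k-1) = 2.0920
eta = 1 - 1/2.0920 = 0.5220 = 52.1982%

52.1982%


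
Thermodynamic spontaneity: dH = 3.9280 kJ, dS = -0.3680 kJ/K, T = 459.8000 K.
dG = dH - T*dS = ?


T*dS = 459.8000 * -0.3680 = -169.2064 kJ
dG = 3.9280 + 169.2064 = 173.1344 kJ (non-spontaneous)

dG = 173.1344 kJ, non-spontaneous


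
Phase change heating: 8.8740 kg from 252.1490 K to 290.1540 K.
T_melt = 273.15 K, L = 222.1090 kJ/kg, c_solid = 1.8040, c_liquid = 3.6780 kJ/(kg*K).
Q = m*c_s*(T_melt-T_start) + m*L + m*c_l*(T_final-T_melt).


Q1 (sensible, solid) = 8.8740 * 1.8040 * 21.0010 = 336.1986 kJ
Q2 (latent) = 8.8740 * 222.1090 = 1970.9953 kJ
Q3 (sensible, liquid) = 8.8740 * 3.6780 * 17.0040 = 554.9863 kJ
Q_total = 2862.1802 kJ

2862.1802 kJ


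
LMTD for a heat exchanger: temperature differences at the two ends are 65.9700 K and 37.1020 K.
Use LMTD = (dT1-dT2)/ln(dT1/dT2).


dT1/dT2 = 1.7781
ln(dT1/dT2) = 0.5755
LMTD = 28.8680 / 0.5755 = 50.1591 K

50.1591 K


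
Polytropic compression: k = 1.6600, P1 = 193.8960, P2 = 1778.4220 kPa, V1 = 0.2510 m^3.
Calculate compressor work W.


(k-1)/k = 0.3976
(P2/P1)^exp = 2.4136
W = 2.5152 * 193.8960 * 0.2510 * (2.4136 - 1) = 173.0360 kJ

173.0360 kJ


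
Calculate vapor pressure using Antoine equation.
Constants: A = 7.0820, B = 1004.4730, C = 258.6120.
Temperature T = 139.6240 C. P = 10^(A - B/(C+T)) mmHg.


C+T = 398.2360
B/(C+T) = 2.5223
log10(P) = 7.0820 - 2.5223 = 4.5597
P = 10^4.5597 = 36282.2433 mmHg

36282.2433 mmHg


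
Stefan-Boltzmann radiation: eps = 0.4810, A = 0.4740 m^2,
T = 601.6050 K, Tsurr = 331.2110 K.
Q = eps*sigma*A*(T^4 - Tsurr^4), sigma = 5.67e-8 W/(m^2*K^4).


T^4 = 1.3099e+11
Tsurr^4 = 1.2034e+10
Q = 0.4810 * 5.67e-8 * 0.4740 * 1.1896e+11 = 1537.8015 W

1537.8015 W


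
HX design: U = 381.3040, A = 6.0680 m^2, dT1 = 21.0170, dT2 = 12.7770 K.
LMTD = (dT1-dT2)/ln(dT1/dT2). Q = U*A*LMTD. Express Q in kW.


LMTD = 16.5567 K
Q = 381.3040 * 6.0680 * 16.5567 = 38308.0136 W = 38.3080 kW

38.3080 kW


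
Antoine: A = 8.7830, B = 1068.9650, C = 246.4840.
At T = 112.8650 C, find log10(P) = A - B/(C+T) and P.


C+T = 359.3490
B/(C+T) = 2.9747
log10(P) = 8.7830 - 2.9747 = 5.8083
P = 10^5.8083 = 643092.5532 mmHg

643092.5532 mmHg


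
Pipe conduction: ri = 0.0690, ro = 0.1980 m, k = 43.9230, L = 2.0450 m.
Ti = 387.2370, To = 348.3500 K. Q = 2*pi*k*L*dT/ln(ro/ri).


dT = 38.8870 K
ln(ro/ri) = 1.0542
Q = 2*pi*43.9230*2.0450*38.8870 / 1.0542 = 20819.1439 W

20819.1439 W


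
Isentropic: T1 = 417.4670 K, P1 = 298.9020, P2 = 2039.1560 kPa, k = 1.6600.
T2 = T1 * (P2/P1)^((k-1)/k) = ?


(k-1)/k = 0.3976
(P2/P1)^exp = 2.1457
T2 = 417.4670 * 2.1457 = 895.7387 K

895.7387 K
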